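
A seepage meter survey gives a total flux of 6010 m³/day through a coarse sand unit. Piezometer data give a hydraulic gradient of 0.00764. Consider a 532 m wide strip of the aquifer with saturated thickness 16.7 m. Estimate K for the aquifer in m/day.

88.5

Cross-sectional area A = 532 × 16.7 = 8884 m².
Hydraulic gradient i = 0.00764.
From Q = K·A·i, K = Q / (A·i) = 6010 / (8884 × 0.007640) = 88.54 m/day.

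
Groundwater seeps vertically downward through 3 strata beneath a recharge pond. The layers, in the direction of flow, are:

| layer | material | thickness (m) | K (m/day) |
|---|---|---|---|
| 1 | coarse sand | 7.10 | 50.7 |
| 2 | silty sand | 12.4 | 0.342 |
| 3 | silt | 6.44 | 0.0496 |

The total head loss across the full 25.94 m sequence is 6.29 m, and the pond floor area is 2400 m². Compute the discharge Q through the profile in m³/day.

Flow is perpendicular to layering, so the layers act in series and the equivalent K is the thickness-weighted harmonic mean.
Total thickness L = 7.10 + 12.4 + 6.44 = 25.94 m.
Σ(b_i/K_i) = 7.10/50.7 + 12.4/0.342 + 6.44/0.0496 = 166.2 d.
K_eq = L / Σ(b_i/K_i) = 25.94 / 166.2 = 0.1560 m/day.
Q = K_eq · A · (Δh/L) = 0.1560 × 2400 × (6.29/25.94) = 90.81 m³/day.

90.8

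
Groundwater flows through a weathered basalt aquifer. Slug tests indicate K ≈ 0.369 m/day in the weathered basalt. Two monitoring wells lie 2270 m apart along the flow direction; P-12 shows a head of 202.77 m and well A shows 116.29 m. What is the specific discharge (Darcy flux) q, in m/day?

0.0141

Hydraulic gradient i = (202.77 − 116.29) / 2270 = 86.48 / 2270 = 0.03810.
Specific discharge q = K · i = 0.3690 × 0.03810 = 0.01406 m/day.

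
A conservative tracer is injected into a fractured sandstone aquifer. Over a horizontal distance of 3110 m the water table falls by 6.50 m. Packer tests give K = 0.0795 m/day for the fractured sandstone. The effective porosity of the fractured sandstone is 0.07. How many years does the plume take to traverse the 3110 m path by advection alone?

Hydraulic gradient i = Δh / L = 6.50 / 3110 = 0.002090.
Darcy flux q = K · i = 0.07950 × 0.002090 = 0.0001662 m/day.
Seepage velocity v = q / n_e = 0.0001662 / 0.07 = 0.002374 m/day.
Travel time t = L / v = 3110 / 0.002374 = 1.310e+06 days = 3587 years.

3590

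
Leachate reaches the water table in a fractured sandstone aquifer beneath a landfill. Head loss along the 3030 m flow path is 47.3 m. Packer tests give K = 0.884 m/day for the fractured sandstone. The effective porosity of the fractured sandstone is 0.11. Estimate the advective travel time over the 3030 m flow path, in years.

66.1

Hydraulic gradient i = Δh / L = 47.3 / 3030 = 0.01561.
Darcy flux q = K · i = 0.8840 × 0.01561 = 0.01380 m/day.
Seepage velocity v = q / n_e = 0.01380 / 0.11 = 0.1255 m/day.
Travel time t = L / v = 3030 / 0.1255 = 24153 days = 66.13 years.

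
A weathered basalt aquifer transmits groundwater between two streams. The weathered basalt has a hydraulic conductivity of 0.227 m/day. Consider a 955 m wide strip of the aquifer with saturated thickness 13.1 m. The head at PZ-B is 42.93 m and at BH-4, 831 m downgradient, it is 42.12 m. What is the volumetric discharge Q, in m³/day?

Cross-sectional area A = 955 × 13.1 = 12510 m².
Hydraulic gradient i = (42.93 − 42.12) / 831 = 0.81 / 831 = 0.0009747.
Darcy's law: Q = K · A · i = 0.2270 × 12510 × 0.0009747 = 2.768 m³/day.

2.77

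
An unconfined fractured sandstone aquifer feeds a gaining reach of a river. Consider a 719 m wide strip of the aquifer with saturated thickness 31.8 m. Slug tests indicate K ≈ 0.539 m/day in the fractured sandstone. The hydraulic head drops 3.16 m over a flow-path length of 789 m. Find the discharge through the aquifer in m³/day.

49.4

Cross-sectional area A = 719 × 31.8 = 22864 m².
Hydraulic gradient i = Δh / L = 3.16 / 789 = 0.004005.
Darcy's law: Q = K · A · i = 0.5390 × 22864 × 0.004005 = 49.36 m³/day.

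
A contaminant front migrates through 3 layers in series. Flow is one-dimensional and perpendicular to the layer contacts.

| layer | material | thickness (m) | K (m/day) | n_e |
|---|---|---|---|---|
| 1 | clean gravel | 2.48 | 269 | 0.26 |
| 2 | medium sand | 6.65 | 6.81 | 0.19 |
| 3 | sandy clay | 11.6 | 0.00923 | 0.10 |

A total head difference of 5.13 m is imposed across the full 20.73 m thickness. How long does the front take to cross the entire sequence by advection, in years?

2.06

With flow normal to the layers, continuity requires the same specific discharge q through every layer.
Σ(b_i/K_i) = 2.48/269 + 6.65/6.81 + 11.6/0.00923 = 1258 d.
q = Δh / Σ(b_i/K_i) = 5.13 / 1258 = 0.004079 m/day.
In each layer the seepage velocity is v_i = q/n_i, so the layer transit time is t_i = b_i·n_i / q:
  layer 1 (clean gravel): t_1 = 2.48 × 0.26 / 0.004079 = 158.1 d
  layer 2 (medium sand): t_2 = 6.65 × 0.19 / 0.004079 = 309.8 d
  layer 3 (sandy clay): t_3 = 11.6 × 0.10 / 0.004079 = 284.4 d
Total t = Σ t_i = 752.3 days = 2.060 years.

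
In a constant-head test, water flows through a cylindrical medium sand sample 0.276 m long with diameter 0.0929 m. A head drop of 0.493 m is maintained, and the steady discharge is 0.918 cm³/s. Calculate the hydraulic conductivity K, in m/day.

Cross-sectional area A = π·(d/2)² = π × (0.0929/2)² = 0.006778 m².
Convert discharge: 0.918 cm³/s = 9.180e-07 m³/s.
Darcy's law rearranged: K = Q·L / (A·Δh) = 9.180e-07 × 0.276 / (0.006778 × 0.493) = 7.582e-05 m/s = 6.551 m/day.

6.55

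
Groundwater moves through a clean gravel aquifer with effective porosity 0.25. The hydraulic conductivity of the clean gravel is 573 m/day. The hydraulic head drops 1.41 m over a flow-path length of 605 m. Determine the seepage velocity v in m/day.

Hydraulic gradient i = Δh / L = 1.41 / 605 = 0.002331.
Darcy flux q = K · i = 573.0 × 0.002331 = 1.335 m/day.
Seepage velocity v = q / n_e = 1.335 / 0.25 = 5.342 m/day.

5.34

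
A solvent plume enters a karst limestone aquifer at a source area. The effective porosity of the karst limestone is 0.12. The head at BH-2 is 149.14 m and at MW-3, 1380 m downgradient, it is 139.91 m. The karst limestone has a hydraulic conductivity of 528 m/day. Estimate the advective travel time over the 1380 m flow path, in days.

Hydraulic gradient i = (149.14 − 139.91) / 1380 = 9.23 / 1380 = 0.006688.
Darcy flux q = K · i = 528.0 × 0.006688 = 3.531 m/day.
Seepage velocity v = q / n_e = 3.531 / 0.12 = 29.43 m/day.
Travel time t = L / v = 1380 / 29.43 = 46.89 days.

46.9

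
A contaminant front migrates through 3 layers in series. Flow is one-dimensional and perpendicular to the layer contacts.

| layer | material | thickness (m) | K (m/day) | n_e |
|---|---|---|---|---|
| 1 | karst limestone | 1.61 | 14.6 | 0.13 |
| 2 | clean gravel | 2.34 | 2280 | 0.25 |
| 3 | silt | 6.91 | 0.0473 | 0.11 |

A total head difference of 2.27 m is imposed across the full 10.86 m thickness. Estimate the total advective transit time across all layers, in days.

With flow normal to the layers, continuity requires the same specific discharge q through every layer.
Σ(b_i/K_i) = 1.61/14.6 + 2.34/2280 + 6.91/0.0473 = 146.2 d.
q = Δh / Σ(b_i/K_i) = 2.27 / 146.2 = 0.01553 m/day.
In each layer the seepage velocity is v_i = q/n_i, so the layer transit time is t_i = b_i·n_i / q:
  layer 1 (karst limestone): t_1 = 1.61 × 0.13 / 0.01553 = 13.48 d
  layer 2 (clean gravel): t_2 = 2.34 × 0.25 / 0.01553 = 37.68 d
  layer 3 (silt): t_3 = 6.91 × 0.11 / 0.01553 = 48.95 d
Total t = Σ t_i = 100.1 days.

100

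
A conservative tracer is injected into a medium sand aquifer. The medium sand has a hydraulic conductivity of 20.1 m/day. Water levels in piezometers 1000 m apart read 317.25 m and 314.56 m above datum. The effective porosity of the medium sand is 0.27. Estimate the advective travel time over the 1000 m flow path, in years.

13.7

Hydraulic gradient i = (317.25 − 314.56) / 1000 = 2.69 / 1000 = 0.002690.
Darcy flux q = K · i = 20.10 × 0.002690 = 0.05407 m/day.
Seepage velocity v = q / n_e = 0.05407 / 0.27 = 0.2003 m/day.
Travel time t = L / v = 1000 / 0.2003 = 4994 days = 13.67 years.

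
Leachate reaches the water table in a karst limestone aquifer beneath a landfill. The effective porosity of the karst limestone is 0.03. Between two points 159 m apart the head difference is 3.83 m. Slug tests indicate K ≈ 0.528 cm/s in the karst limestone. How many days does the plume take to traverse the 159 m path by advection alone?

Convert K: 0.528 cm/s × 864 = 456.2 m/day.
Hydraulic gradient i = Δh / L = 3.83 / 159 = 0.02409.
Darcy flux q = K · i = 456.2 × 0.02409 = 10.99 m/day.
Seepage velocity v = q / n_e = 10.99 / 0.03 = 366.3 m/day.
Travel time t = L / v = 159 / 366.3 = 0.4341 days.

0.434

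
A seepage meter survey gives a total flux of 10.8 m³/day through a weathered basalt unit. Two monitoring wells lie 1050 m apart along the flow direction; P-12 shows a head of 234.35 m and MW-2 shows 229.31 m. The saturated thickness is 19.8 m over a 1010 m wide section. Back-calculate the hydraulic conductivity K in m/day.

0.113

Cross-sectional area A = 1010 × 19.8 = 19998 m².
Hydraulic gradient i = (234.35 − 229.31) / 1050 = 5.04 / 1050 = 0.004800.
From Q = K·A·i, K = Q / (A·i) = 10.8 / (19998 × 0.004800) = 0.1125 m/day.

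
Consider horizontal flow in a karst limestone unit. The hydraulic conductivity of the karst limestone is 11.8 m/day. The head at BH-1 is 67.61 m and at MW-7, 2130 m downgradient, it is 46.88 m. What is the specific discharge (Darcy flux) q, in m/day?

0.115

Hydraulic gradient i = (67.61 − 46.88) / 2130 = 20.73 / 2130 = 0.009732.
Specific discharge q = K · i = 11.80 × 0.009732 = 0.1148 m/day.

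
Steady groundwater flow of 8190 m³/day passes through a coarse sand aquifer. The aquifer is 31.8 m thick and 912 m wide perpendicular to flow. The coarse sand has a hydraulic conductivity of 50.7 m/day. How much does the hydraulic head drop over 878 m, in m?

Cross-sectional area A = 912 × 31.8 = 29002 m².
From Q = K·A·i, i = Q / (K·A) = 8190 / (50.70 × 29002) = 0.005570.
Head loss Δh = i · L = 0.005570 × 878 = 4.890 m.

4.89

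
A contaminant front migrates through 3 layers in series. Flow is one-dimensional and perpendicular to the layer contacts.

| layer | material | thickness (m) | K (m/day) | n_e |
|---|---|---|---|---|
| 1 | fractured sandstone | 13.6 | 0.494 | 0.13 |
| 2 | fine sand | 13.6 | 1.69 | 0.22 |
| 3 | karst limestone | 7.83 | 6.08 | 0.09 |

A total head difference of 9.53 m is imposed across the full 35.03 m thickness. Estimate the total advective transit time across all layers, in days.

With flow normal to the layers, continuity requires the same specific discharge q through every layer.
Σ(b_i/K_i) = 13.6/0.494 + 13.6/1.69 + 7.83/6.08 = 36.87 d.
q = Δh / Σ(b_i/K_i) = 9.53 / 36.87 = 0.2585 m/day.
In each layer the seepage velocity is v_i = q/n_i, so the layer transit time is t_i = b_i·n_i / q:
  layer 1 (fractured sandstone): t_1 = 13.6 × 0.13 / 0.2585 = 6.839 d
  layer 2 (fine sand): t_2 = 13.6 × 0.22 / 0.2585 = 11.57 d
  layer 3 (karst limestone): t_3 = 7.83 × 0.09 / 0.2585 = 2.726 d
Total t = Σ t_i = 21.14 days.

21.1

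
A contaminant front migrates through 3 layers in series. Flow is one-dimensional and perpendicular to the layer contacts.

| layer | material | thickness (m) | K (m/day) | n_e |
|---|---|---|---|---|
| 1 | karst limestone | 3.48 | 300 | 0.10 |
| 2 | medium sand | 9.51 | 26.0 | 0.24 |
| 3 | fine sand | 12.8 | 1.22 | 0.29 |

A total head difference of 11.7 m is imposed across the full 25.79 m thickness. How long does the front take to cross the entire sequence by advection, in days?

With flow normal to the layers, continuity requires the same specific discharge q through every layer.
Σ(b_i/K_i) = 3.48/300 + 9.51/26.0 + 12.8/1.22 = 10.87 d.
q = Δh / Σ(b_i/K_i) = 11.7 / 10.87 = 1.076 m/day.
In each layer the seepage velocity is v_i = q/n_i, so the layer transit time is t_i = b_i·n_i / q:
  layer 1 (karst limestone): t_1 = 3.48 × 0.10 / 1.076 = 0.3233 d
  layer 2 (medium sand): t_2 = 9.51 × 0.24 / 1.076 = 2.120 d
  layer 3 (fine sand): t_3 = 12.8 × 0.29 / 1.076 = 3.448 d
Total t = Σ t_i = 5.892 days.

5.89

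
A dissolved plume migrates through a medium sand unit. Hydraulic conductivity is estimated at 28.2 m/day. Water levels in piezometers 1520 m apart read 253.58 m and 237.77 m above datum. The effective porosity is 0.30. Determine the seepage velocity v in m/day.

Hydraulic gradient i = (253.58 − 237.77) / 1520 = 15.81 / 1520 = 0.01040.
Darcy flux q = K · i = 28.20 × 0.01040 = 0.2933 m/day.
Seepage velocity v = q / n_e = 0.2933 / 0.30 = 0.9777 m/day.

0.978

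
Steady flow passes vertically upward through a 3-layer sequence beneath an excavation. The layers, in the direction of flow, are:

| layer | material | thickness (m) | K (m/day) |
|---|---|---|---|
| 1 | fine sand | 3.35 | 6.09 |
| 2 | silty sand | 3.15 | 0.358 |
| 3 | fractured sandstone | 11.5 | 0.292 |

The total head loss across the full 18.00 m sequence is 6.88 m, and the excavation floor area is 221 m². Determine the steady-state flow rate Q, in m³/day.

Flow is perpendicular to layering, so the layers act in series and the equivalent K is the thickness-weighted harmonic mean.
Total thickness L = 3.35 + 3.15 + 11.5 = 18.00 m.
Σ(b_i/K_i) = 3.35/6.09 + 3.15/0.358 + 11.5/0.292 = 48.73 d.
K_eq = L / Σ(b_i/K_i) = 18.00 / 48.73 = 0.3694 m/day.
Q = K_eq · A · (Δh/L) = 0.3694 × 221 × (6.88/18.00) = 31.20 m³/day.

31.2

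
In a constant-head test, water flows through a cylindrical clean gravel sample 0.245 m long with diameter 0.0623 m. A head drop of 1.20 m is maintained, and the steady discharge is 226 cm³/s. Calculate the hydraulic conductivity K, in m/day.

Cross-sectional area A = π·(d/2)² = π × (0.0623/2)² = 0.003048 m².
Convert discharge: 226 cm³/s = 0.0002260 m³/s.
Darcy's law rearranged: K = Q·L / (A·Δh) = 0.0002260 × 0.245 / (0.003048 × 1.20) = 0.01514 m/s = 1308 m/day.

1310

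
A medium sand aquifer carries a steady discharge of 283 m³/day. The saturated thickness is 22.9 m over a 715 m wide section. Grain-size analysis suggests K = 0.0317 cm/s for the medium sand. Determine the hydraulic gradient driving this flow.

0.000631

Convert K: 0.0317 cm/s × 864 = 27.39 m/day.
Cross-sectional area A = 715 × 22.9 = 16373 m².
From Q = K·A·i, i = Q / (K·A) = 283 / (27.39 × 16373) = 0.0006311.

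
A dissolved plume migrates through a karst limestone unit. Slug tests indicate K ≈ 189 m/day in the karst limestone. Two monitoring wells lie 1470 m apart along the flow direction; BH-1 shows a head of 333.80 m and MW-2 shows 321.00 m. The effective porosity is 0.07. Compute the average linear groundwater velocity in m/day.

Hydraulic gradient i = (333.80 − 321.00) / 1470 = 12.8 / 1470 = 0.008707.
Darcy flux q = K · i = 189.0 × 0.008707 = 1.646 m/day.
Seepage velocity v = q / n_e = 1.646 / 0.07 = 23.51 m/day.

23.5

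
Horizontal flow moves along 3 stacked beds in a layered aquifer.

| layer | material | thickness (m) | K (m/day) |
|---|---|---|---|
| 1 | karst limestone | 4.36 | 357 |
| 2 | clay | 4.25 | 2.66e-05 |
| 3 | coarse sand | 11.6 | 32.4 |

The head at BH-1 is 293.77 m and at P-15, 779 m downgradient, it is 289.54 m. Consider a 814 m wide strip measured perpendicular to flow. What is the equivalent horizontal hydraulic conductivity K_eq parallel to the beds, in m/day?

95.6

Flow is parallel to layering, so each bed carries its own Darcy discharge and the transmissivities add.
Σ(K_i·b_i) = 357×4.36 + 2.66e-05×4.25 + 32.4×11.6 = 1932 m²/day.
Total thickness b = 20.21 m, so K_eq = Σ(K_i·b_i)/b = 95.61 m/day.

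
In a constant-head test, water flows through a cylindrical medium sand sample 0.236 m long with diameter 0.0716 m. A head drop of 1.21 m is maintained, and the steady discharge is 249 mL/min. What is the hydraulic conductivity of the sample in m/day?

Cross-sectional area A = π·(d/2)² = π × (0.0716/2)² = 0.004026 m².
Convert discharge: 249 mL/min = 4.150e-06 m³/s.
Darcy's law rearranged: K = Q·L / (A·Δh) = 4.150e-06 × 0.236 / (0.004026 × 1.21) = 0.0002010 m/s = 17.37 m/day.

17.4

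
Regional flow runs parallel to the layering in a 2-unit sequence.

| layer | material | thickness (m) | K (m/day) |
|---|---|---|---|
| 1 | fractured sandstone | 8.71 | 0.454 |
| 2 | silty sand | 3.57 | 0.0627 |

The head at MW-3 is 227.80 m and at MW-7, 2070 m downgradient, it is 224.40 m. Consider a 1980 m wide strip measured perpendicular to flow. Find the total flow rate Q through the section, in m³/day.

Flow is parallel to layering, so each bed carries its own Darcy discharge and the transmissivities add.
Σ(K_i·b_i) = 0.454×8.71 + 0.0627×3.57 = 4.178 m²/day.
Hydraulic gradient i = (227.80 − 224.40) / 2070 = 3.4 / 2070 = 0.001643.
Q = Σ(K_i·b_i) · W · i = 4.178 × 1980 × 0.001643 = 13.59 m³/day.

13.6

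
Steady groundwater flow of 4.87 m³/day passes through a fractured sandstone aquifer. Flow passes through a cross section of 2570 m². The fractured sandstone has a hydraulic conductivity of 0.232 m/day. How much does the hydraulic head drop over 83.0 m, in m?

From Q = K·A·i, i = Q / (K·A) = 4.87 / (0.2320 × 2570) = 0.008168.
Head loss Δh = i · L = 0.008168 × 83.0 = 0.6779 m.

0.678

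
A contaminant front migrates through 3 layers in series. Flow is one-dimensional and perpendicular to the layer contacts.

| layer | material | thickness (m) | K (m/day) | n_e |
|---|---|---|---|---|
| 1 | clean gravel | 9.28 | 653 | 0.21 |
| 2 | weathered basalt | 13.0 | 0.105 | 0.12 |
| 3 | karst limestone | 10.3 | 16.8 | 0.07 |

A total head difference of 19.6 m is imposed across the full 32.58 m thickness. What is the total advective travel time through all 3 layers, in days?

With flow normal to the layers, continuity requires the same specific discharge q through every layer.
Σ(b_i/K_i) = 9.28/653 + 13.0/0.105 + 10.3/16.8 = 124.4 d.
q = Δh / Σ(b_i/K_i) = 19.6 / 124.4 = 0.1575 m/day.
In each layer the seepage velocity is v_i = q/n_i, so the layer transit time is t_i = b_i·n_i / q:
  layer 1 (clean gravel): t_1 = 9.28 × 0.21 / 0.1575 = 12.37 d
  layer 2 (weathered basalt): t_2 = 13.0 × 0.12 / 0.1575 = 9.904 d
  layer 3 (karst limestone): t_3 = 10.3 × 0.07 / 0.1575 = 4.577 d
Total t = Σ t_i = 26.85 days.

26.9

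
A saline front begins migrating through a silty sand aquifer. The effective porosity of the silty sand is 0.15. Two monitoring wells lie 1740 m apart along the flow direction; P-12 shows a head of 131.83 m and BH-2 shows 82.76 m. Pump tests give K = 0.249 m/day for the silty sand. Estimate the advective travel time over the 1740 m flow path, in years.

Hydraulic gradient i = (131.83 − 82.76) / 1740 = 49.07 / 1740 = 0.02820.
Darcy flux q = K · i = 0.2490 × 0.02820 = 0.007022 m/day.
Seepage velocity v = q / n_e = 0.007022 / 0.15 = 0.04681 m/day.
Travel time t = L / v = 1740 / 0.04681 = 37168 days = 101.8 years.

102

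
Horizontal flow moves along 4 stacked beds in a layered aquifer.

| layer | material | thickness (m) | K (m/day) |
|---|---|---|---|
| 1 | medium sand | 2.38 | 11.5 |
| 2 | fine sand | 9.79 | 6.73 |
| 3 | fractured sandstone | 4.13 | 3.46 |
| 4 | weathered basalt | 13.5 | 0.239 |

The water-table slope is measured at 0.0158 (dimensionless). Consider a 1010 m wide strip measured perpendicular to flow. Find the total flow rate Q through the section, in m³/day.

1770

Flow is parallel to layering, so each bed carries its own Darcy discharge and the transmissivities add.
Σ(K_i·b_i) = 11.5×2.38 + 6.73×9.79 + 3.46×4.13 + 0.239×13.5 = 110.8 m²/day.
Hydraulic gradient i = 0.0158.
Q = Σ(K_i·b_i) · W · i = 110.8 × 1010 × 0.01580 = 1768 m³/day.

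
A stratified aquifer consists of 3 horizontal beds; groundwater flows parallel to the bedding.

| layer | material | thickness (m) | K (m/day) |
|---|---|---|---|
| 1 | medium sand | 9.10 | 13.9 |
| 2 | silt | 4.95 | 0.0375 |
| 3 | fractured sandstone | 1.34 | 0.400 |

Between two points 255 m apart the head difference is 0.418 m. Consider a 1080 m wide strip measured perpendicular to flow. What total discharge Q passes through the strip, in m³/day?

Flow is parallel to layering, so each bed carries its own Darcy discharge and the transmissivities add.
Σ(K_i·b_i) = 13.9×9.10 + 0.0375×4.95 + 0.400×1.34 = 127.2 m²/day.
Hydraulic gradient i = Δh / L = 0.418 / 255 = 0.001639.
Q = Σ(K_i·b_i) · W · i = 127.2 × 1080 × 0.001639 = 225.2 m³/day.

225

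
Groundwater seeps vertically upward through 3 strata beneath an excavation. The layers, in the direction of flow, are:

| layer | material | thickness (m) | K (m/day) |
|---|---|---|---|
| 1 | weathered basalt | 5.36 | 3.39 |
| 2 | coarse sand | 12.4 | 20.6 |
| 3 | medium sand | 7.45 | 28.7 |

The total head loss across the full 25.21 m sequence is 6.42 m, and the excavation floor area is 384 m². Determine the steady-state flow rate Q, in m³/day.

Flow is perpendicular to layering, so the layers act in series and the equivalent K is the thickness-weighted harmonic mean.
Total thickness L = 5.36 + 12.4 + 7.45 = 25.21 m.
Σ(b_i/K_i) = 5.36/3.39 + 12.4/20.6 + 7.45/28.7 = 2.443 d.
K_eq = L / Σ(b_i/K_i) = 25.21 / 2.443 = 10.32 m/day.
Q = K_eq · A · (Δh/L) = 10.32 × 384 × (6.42/25.21) = 1009 m³/day.

1010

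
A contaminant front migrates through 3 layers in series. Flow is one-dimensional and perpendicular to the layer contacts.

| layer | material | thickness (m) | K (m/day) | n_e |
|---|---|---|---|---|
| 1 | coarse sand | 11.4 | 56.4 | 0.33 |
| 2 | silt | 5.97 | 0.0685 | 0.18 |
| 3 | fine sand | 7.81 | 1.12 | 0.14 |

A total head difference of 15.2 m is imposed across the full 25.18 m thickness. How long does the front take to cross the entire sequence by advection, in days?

36.8

With flow normal to the layers, continuity requires the same specific discharge q through every layer.
Σ(b_i/K_i) = 11.4/56.4 + 5.97/0.0685 + 7.81/1.12 = 94.33 d.
q = Δh / Σ(b_i/K_i) = 15.2 / 94.33 = 0.1611 m/day.
In each layer the seepage velocity is v_i = q/n_i, so the layer transit time is t_i = b_i·n_i / q:
  layer 1 (coarse sand): t_1 = 11.4 × 0.33 / 0.1611 = 23.35 d
  layer 2 (silt): t_2 = 5.97 × 0.18 / 0.1611 = 6.669 d
  layer 3 (fine sand): t_3 = 7.81 × 0.14 / 0.1611 = 6.785 d
Total t = Σ t_i = 36.80 days.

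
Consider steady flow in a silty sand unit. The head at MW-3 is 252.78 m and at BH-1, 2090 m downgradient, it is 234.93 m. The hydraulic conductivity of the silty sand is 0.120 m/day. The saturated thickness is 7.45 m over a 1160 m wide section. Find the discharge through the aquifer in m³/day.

8.86

Cross-sectional area A = 1160 × 7.45 = 8642 m².
Hydraulic gradient i = (252.78 − 234.93) / 2090 = 17.85 / 2090 = 0.008541.
Darcy's law: Q = K · A · i = 0.1200 × 8642 × 0.008541 = 8.857 m³/day.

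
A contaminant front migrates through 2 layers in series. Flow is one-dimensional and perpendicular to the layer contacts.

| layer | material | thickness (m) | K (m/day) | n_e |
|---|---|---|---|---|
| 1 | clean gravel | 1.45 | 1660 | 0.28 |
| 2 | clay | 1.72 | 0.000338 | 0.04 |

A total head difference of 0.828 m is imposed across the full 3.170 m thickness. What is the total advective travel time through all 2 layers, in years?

With flow normal to the layers, continuity requires the same specific discharge q through every layer.
Σ(b_i/K_i) = 1.45/1660 + 1.72/0.000338 = 5089 d.
q = Δh / Σ(b_i/K_i) = 0.828 / 5089 = 0.0001627 m/day.
In each layer the seepage velocity is v_i = q/n_i, so the layer transit time is t_i = b_i·n_i / q:
  layer 1 (clean gravel): t_1 = 1.45 × 0.28 / 0.0001627 = 2495 d
  layer 2 (clay): t_2 = 1.72 × 0.04 / 0.0001627 = 422.8 d
Total t = Σ t_i = 2918 days = 7.989 years.

7.99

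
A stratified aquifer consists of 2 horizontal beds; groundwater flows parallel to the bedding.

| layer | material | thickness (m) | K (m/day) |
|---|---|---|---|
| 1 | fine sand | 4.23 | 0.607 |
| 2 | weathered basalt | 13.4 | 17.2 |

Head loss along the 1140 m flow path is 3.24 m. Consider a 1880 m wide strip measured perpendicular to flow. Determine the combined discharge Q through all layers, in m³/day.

1250

Flow is parallel to layering, so each bed carries its own Darcy discharge and the transmissivities add.
Σ(K_i·b_i) = 0.607×4.23 + 17.2×13.4 = 233.0 m²/day.
Hydraulic gradient i = Δh / L = 3.24 / 1140 = 0.002842.
Q = Σ(K_i·b_i) · W · i = 233.0 × 1880 × 0.002842 = 1245 m³/day.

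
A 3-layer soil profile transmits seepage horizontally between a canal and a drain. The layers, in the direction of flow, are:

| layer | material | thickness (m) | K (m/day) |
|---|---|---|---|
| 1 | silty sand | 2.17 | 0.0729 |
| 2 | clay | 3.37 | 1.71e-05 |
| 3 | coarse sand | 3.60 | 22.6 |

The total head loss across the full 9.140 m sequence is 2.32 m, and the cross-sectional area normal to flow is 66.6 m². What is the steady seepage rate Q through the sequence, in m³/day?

0.000784

Flow is perpendicular to layering, so the layers act in series and the equivalent K is the thickness-weighted harmonic mean.
Total thickness L = 2.17 + 3.37 + 3.60 = 9.140 m.
Σ(b_i/K_i) = 2.17/0.0729 + 3.37/1.71e-05 + 3.60/22.6 = 1.971e+05 d.
K_eq = L / Σ(b_i/K_i) = 9.140 / 1.971e+05 = 4.637e-05 m/day.
Q = K_eq · A · (Δh/L) = 4.637e-05 × 66.6 × (2.32/9.140) = 0.0007839 m³/day.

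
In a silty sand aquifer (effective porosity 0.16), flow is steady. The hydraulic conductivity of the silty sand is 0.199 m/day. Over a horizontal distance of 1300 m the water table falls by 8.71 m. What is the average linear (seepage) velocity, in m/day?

0.00833

Hydraulic gradient i = Δh / L = 8.71 / 1300 = 0.006700.
Darcy flux q = K · i = 0.1990 × 0.006700 = 0.001333 m/day.
Seepage velocity v = q / n_e = 0.001333 / 0.16 = 0.008333 m/day.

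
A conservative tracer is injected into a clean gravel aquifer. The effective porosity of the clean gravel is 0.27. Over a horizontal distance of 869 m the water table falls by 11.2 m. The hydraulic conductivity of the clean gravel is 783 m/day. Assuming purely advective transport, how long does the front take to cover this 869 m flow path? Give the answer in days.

23.3

Hydraulic gradient i = Δh / L = 11.2 / 869 = 0.01289.
Darcy flux q = K · i = 783.0 × 0.01289 = 10.09 m/day.
Seepage velocity v = q / n_e = 10.09 / 0.27 = 37.38 m/day.
Travel time t = L / v = 869 / 37.38 = 23.25 days.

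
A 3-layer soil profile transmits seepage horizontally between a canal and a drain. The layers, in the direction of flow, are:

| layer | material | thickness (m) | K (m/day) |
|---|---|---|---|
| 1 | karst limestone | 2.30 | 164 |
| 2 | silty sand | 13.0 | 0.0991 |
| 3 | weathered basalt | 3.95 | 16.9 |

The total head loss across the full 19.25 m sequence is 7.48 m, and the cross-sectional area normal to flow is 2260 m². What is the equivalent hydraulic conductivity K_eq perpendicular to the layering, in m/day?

Flow is perpendicular to layering, so the layers act in series and the equivalent K is the thickness-weighted harmonic mean.
Total thickness L = 2.30 + 13.0 + 3.95 = 19.25 m.
Σ(b_i/K_i) = 2.30/164 + 13.0/0.0991 + 3.95/16.9 = 131.4 d.
K_eq = L / Σ(b_i/K_i) = 19.25 / 131.4 = 0.1465 m/day.

0.146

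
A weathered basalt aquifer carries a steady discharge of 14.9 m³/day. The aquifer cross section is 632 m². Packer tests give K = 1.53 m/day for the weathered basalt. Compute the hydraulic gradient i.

From Q = K·A·i, i = Q / (K·A) = 14.9 / (1.530 × 632.0) = 0.01541.

0.0154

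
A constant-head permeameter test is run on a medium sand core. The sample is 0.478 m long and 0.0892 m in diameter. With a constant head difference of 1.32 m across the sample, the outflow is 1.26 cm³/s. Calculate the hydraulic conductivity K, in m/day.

Cross-sectional area A = π·(d/2)² = π × (0.0892/2)² = 0.006249 m².
Convert discharge: 1.26 cm³/s = 1.260e-06 m³/s.
Darcy's law rearranged: K = Q·L / (A·Δh) = 1.260e-06 × 0.478 / (0.006249 × 1.32) = 7.301e-05 m/s = 6.308 m/day.

6.31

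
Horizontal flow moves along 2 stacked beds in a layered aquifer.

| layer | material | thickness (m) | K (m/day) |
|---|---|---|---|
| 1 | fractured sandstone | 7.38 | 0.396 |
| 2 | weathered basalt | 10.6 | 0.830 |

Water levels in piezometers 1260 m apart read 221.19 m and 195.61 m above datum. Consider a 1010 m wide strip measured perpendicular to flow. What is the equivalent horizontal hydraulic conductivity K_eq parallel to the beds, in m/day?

Flow is parallel to layering, so each bed carries its own Darcy discharge and the transmissivities add.
Σ(K_i·b_i) = 0.396×7.38 + 0.830×10.6 = 11.72 m²/day.
Total thickness b = 17.98 m, so K_eq = Σ(K_i·b_i)/b = 0.6519 m/day.

0.652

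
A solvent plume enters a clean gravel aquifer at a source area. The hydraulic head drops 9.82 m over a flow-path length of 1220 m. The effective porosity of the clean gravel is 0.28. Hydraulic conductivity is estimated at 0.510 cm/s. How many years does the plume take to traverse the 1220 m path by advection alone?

0.264

Convert K: 0.510 cm/s × 864 = 440.6 m/day.
Hydraulic gradient i = Δh / L = 9.82 / 1220 = 0.008049.
Darcy flux q = K · i = 440.6 × 0.008049 = 3.547 m/day.
Seepage velocity v = q / n_e = 3.547 / 0.28 = 12.67 m/day.
Travel time t = L / v = 1220 / 12.67 = 96.31 days = 0.2637 years.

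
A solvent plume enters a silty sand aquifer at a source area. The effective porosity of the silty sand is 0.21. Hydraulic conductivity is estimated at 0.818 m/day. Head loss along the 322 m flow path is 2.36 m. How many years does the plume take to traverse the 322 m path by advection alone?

Hydraulic gradient i = Δh / L = 2.36 / 322 = 0.007329.
Darcy flux q = K · i = 0.8180 × 0.007329 = 0.005995 m/day.
Seepage velocity v = q / n_e = 0.005995 / 0.21 = 0.02855 m/day.
Travel time t = L / v = 322 / 0.02855 = 11279 days = 30.88 years.

30.9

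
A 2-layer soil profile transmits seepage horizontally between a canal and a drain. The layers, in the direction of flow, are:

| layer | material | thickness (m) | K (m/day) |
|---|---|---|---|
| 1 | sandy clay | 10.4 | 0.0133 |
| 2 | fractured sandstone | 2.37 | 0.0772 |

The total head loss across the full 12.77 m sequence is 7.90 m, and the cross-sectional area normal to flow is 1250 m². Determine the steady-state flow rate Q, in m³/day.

Flow is perpendicular to layering, so the layers act in series and the equivalent K is the thickness-weighted harmonic mean.
Total thickness L = 10.4 + 2.37 = 12.77 m.
Σ(b_i/K_i) = 10.4/0.0133 + 2.37/0.0772 = 812.7 d.
K_eq = L / Σ(b_i/K_i) = 12.77 / 812.7 = 0.01571 m/day.
Q = K_eq · A · (Δh/L) = 0.01571 × 1250 × (7.90/12.77) = 12.15 m³/day.

12.2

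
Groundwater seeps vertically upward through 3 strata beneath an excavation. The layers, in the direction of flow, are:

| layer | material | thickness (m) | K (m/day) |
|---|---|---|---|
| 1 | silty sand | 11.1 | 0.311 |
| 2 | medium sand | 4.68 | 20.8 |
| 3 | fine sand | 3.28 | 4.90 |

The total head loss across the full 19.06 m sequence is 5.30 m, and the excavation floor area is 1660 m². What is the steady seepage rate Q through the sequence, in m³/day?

Flow is perpendicular to layering, so the layers act in series and the equivalent K is the thickness-weighted harmonic mean.
Total thickness L = 11.1 + 4.68 + 3.28 = 19.06 m.
Σ(b_i/K_i) = 11.1/0.311 + 4.68/20.8 + 3.28/4.90 = 36.59 d.
K_eq = L / Σ(b_i/K_i) = 19.06 / 36.59 = 0.5210 m/day.
Q = K_eq · A · (Δh/L) = 0.5210 × 1660 × (5.30/19.06) = 240.5 m³/day.

240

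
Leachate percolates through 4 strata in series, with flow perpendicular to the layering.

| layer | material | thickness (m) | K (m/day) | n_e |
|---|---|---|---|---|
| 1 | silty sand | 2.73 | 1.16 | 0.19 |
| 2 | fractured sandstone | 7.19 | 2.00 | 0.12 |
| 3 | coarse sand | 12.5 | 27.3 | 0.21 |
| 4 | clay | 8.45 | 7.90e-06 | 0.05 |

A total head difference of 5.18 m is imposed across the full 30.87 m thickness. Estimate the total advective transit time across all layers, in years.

With flow normal to the layers, continuity requires the same specific discharge q through every layer.
Σ(b_i/K_i) = 2.73/1.16 + 7.19/2.00 + 12.5/27.3 + 8.45/7.90e-06 = 1.070e+06 d.
q = Δh / Σ(b_i/K_i) = 5.18 / 1.070e+06 = 4.843e-06 m/day.
In each layer the seepage velocity is v_i = q/n_i, so the layer transit time is t_i = b_i·n_i / q:
  layer 1 (silty sand): t_1 = 2.73 × 0.19 / 4.843e-06 = 1.071e+05 d
  layer 2 (fractured sandstone): t_2 = 7.19 × 0.12 / 4.843e-06 = 1.782e+05 d
  layer 3 (coarse sand): t_3 = 12.5 × 0.21 / 4.843e-06 = 5.420e+05 d
  layer 4 (clay): t_4 = 8.45 × 0.05 / 4.843e-06 = 87243 d
Total t = Σ t_i = 9.146e+05 days = 2504 years.

2500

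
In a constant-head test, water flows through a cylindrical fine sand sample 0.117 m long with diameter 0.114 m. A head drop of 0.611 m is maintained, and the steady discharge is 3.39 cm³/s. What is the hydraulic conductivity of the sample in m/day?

5.49

Cross-sectional area A = π·(d/2)² = π × (0.114/2)² = 0.01021 m².
Convert discharge: 3.39 cm³/s = 3.390e-06 m³/s.
Darcy's law rearranged: K = Q·L / (A·Δh) = 3.390e-06 × 0.117 / (0.01021 × 0.611) = 6.360e-05 m/s = 5.495 m/day.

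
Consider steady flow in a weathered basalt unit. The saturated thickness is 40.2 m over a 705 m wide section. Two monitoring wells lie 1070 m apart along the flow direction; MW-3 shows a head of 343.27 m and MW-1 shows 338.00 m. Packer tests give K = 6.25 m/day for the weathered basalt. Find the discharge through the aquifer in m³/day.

872

Cross-sectional area A = 705 × 40.2 = 28341 m².
Hydraulic gradient i = (343.27 − 338.00) / 1070 = 5.27 / 1070 = 0.004925.
Darcy's law: Q = K · A · i = 6.250 × 28341 × 0.004925 = 872.4 m³/day.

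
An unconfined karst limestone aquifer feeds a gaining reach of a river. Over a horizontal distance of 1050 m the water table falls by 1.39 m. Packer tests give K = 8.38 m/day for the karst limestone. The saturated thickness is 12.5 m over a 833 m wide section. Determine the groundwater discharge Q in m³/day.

116

Cross-sectional area A = 833 × 12.5 = 10412 m².
Hydraulic gradient i = Δh / L = 1.39 / 1050 = 0.001324.
Darcy's law: Q = K · A · i = 8.380 × 10412 × 0.001324 = 115.5 m³/day.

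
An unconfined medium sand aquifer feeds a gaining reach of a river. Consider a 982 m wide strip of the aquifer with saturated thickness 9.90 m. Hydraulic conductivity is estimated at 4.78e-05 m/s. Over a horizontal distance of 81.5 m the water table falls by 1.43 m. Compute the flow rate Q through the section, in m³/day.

Convert K: 4.78e-05 m/s × 86400 = 4.130 m/day.
Cross-sectional area A = 982 × 9.90 = 9722 m².
Hydraulic gradient i = Δh / L = 1.43 / 81.5 = 0.01755.
Darcy's law: Q = K · A · i = 4.130 × 9722 × 0.01755 = 704.5 m³/day.

704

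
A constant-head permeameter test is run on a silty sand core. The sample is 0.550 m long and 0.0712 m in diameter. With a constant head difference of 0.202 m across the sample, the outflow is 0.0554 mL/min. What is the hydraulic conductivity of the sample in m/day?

0.0546

Cross-sectional area A = π·(d/2)² = π × (0.0712/2)² = 0.003982 m².
Convert discharge: 0.0554 mL/min = 9.233e-10 m³/s.
Darcy's law rearranged: K = Q·L / (A·Δh) = 9.233e-10 × 0.550 / (0.003982 × 0.202) = 6.314e-07 m/s = 0.05455 m/day.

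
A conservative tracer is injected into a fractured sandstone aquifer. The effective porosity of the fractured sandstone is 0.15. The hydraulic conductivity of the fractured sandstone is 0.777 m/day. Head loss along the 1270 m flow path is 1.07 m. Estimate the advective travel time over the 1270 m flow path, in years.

797

Hydraulic gradient i = Δh / L = 1.07 / 1270 = 0.0008425.
Darcy flux q = K · i = 0.7770 × 0.0008425 = 0.0006546 m/day.
Seepage velocity v = q / n_e = 0.0006546 / 0.15 = 0.004364 m/day.
Travel time t = L / v = 1270 / 0.004364 = 2.910e+05 days = 796.7 years.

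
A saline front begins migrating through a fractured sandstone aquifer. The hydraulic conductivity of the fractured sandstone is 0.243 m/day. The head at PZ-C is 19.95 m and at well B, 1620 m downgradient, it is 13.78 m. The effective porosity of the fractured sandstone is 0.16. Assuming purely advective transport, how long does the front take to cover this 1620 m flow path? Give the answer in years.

Hydraulic gradient i = (19.95 − 13.78) / 1620 = 6.17 / 1620 = 0.003809.
Darcy flux q = K · i = 0.2430 × 0.003809 = 0.0009255 m/day.
Seepage velocity v = q / n_e = 0.0009255 / 0.16 = 0.005784 m/day.
Travel time t = L / v = 1620 / 0.005784 = 2.801e+05 days = 766.8 years.

767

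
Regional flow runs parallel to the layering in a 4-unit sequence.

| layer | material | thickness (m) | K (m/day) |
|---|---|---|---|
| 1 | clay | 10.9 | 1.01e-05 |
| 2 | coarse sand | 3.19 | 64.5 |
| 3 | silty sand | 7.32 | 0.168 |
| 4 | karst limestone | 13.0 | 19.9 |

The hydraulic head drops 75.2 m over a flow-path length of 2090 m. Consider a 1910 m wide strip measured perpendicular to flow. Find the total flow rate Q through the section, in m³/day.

Flow is parallel to layering, so each bed carries its own Darcy discharge and the transmissivities add.
Σ(K_i·b_i) = 1.01e-05×10.9 + 64.5×3.19 + 0.168×7.32 + 19.9×13.0 = 465.7 m²/day.
Hydraulic gradient i = Δh / L = 75.2 / 2090 = 0.03598.
Q = Σ(K_i·b_i) · W · i = 465.7 × 1910 × 0.03598 = 32003 m³/day.

32000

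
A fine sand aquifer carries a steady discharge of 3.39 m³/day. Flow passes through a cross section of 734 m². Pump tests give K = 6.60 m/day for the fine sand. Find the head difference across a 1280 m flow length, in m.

0.896

From Q = K·A·i, i = Q / (K·A) = 3.39 / (6.600 × 734.0) = 0.0006998.
Head loss Δh = i · L = 0.0006998 × 1280 = 0.8957 m.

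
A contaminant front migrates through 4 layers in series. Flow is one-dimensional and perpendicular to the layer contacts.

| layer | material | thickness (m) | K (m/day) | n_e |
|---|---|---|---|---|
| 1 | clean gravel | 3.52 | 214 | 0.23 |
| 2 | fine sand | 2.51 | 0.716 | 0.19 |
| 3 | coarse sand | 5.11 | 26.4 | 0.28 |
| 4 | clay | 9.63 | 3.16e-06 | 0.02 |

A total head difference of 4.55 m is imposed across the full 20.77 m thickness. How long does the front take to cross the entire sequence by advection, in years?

With flow normal to the layers, continuity requires the same specific discharge q through every layer.
Σ(b_i/K_i) = 3.52/214 + 2.51/0.716 + 5.11/26.4 + 9.63/3.16e-06 = 3.047e+06 d.
q = Δh / Σ(b_i/K_i) = 4.55 / 3.047e+06 = 1.493e-06 m/day.
In each layer the seepage velocity is v_i = q/n_i, so the layer transit time is t_i = b_i·n_i / q:
  layer 1 (clean gravel): t_1 = 3.52 × 0.23 / 1.493e-06 = 5.422e+05 d
  layer 2 (fine sand): t_2 = 2.51 × 0.19 / 1.493e-06 = 3.194e+05 d
  layer 3 (coarse sand): t_3 = 5.11 × 0.28 / 1.493e-06 = 9.583e+05 d
  layer 4 (clay): t_4 = 9.63 × 0.02 / 1.493e-06 = 1.290e+05 d
Total t = Σ t_i = 1.949e+06 days = 5336 years.

5340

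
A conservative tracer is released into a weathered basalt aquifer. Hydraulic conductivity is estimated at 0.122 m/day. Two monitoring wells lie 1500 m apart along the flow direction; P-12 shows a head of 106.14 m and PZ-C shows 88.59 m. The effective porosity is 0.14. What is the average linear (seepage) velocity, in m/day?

Hydraulic gradient i = (106.14 − 88.59) / 1500 = 17.55 / 1500 = 0.01170.
Darcy flux q = K · i = 0.1220 × 0.01170 = 0.001427 m/day.
Seepage velocity v = q / n_e = 0.001427 / 0.14 = 0.01020 m/day.

0.0102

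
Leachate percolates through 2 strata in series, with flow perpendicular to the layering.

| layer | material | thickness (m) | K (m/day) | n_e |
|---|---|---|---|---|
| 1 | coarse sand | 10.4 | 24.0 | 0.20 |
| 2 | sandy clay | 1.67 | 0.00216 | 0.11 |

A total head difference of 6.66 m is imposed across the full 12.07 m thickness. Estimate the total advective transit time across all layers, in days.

With flow normal to the layers, continuity requires the same specific discharge q through every layer.
Σ(b_i/K_i) = 10.4/24.0 + 1.67/0.00216 = 773.6 d.
q = Δh / Σ(b_i/K_i) = 6.66 / 773.6 = 0.008609 m/day.
In each layer the seepage velocity is v_i = q/n_i, so the layer transit time is t_i = b_i·n_i / q:
  layer 1 (coarse sand): t_1 = 10.4 × 0.20 / 0.008609 = 241.6 d
  layer 2 (sandy clay): t_2 = 1.67 × 0.11 / 0.008609 = 21.34 d
Total t = Σ t_i = 262.9 days.

263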